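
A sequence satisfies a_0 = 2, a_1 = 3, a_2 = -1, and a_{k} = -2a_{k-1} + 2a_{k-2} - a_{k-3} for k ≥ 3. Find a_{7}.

379

The ordinary generating function has denominator 1 + 2q - 2q^2 + q^3.
Iterating the recurrence: a_0,…,a_{7} = 2, 3, -1, 6, -17, 47, -134, 379.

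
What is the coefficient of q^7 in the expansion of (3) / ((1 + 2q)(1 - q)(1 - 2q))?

255

Partial fractions give a closed form: a_n = (1)·(-2)^n + (-1)·1^n + (3)·2^n.
At n = 7: a_7 = 255.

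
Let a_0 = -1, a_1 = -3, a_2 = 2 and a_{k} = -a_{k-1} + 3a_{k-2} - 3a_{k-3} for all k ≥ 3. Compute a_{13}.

The ordinary generating function has denominator 1 + q - 3q^2 + 3q^3.
Iterating the recurrence: a_0,…,a_{13} = -1, -3, 2, -8, 23, -53, 146, -374, 971, -2531, 6566, -17072, 44363, -115277.

-115277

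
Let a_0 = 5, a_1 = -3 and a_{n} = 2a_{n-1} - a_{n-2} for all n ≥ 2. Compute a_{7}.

The ordinary generating function has denominator 1 - 2z + z^2.
Iterating the recurrence: a_0,…,a_{7} = 5, -3, -11, -19, -27, -35, -43, -51.

-51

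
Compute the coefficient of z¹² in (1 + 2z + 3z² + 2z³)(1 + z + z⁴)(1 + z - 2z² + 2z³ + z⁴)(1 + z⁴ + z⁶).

17

(1 + 2z + 3z² + 2z³) has coefficients 1,2,3,2 for degrees 0…3.
(1 + z + z⁴) has coefficients 1,1,0,0,1,0,0,0,0,0,0,0,0 for degrees 0…12.
Multiplying by (1 + z - 2z² + 2z³ + z⁴) gives running coefficients 1,2,-1,0,4,2,-2,2,1,0,0,0,0 for degrees 0…12.
Finally multiplying by (1 + z⁴ + z⁶), the product of all factors after the first has coefficients 1,2,-1,0,5,4,-2,4,4,2,2,4,-1 for degrees 0…12.
[z¹²] = 1·(-1) + 2·4 + 3·2 + 2·2 = 17.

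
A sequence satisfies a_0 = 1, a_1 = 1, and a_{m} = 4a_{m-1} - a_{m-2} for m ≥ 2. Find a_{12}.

1542841

The ordinary generating function has denominator 1 - 4y + y^2.
Iterating the recurrence: a_0,…,a_{12} = 1, 1, 3, 11, 41, 153, 571, 2131, 7953, 29681, 110771, 413403, 1542841.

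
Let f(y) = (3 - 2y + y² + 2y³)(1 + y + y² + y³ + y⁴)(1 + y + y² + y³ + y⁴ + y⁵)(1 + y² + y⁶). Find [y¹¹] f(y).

(3 - 2y + y² + 2y³) has coefficients 3,-2,1,2 for degrees 0…3.
(1 + y + y² + y³ + y⁴) has coefficients 1,1,1,1,1,0,0,0,0,0,0,0 for degrees 0…11.
Multiplying by (1 + y + y² + y³ + y⁴ + y⁵) gives running coefficients 1,2,3,4,5,5,4,3,2,1,0,0 for degrees 0…11.
Finally multiplying by (1 + y² + y⁶), the product of all factors after the first has coefficients 1,2,4,6,8,9,10,10,9,8,7,6 for degrees 0…11.
[y¹¹] = 3·6 − 2·7 + 1·8 + 2·9 = 30.

30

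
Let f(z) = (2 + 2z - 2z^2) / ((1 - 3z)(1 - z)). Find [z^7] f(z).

The denominator gives the recurrence a_n = 4a_(n−1) − 3a_(n−2) for n ≥ 3; the numerator fixes a_0 = 2, a_1 = 10, a_2 = 32.
Iterating: 2, 10, 32, 98, 296, 890, 2672, 8018, so a_7 = 8018.

8018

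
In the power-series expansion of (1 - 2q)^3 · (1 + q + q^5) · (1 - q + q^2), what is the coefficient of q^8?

-26

(1 - 2q)^3 has coefficients 1,-6,12,-8 for degrees 0…3.
(1 + q + q^5) has coefficients 1,1,0,0,0,1,0,0,0 for degrees 0…8.
Finally multiplying by (1 - q + q^2), the product of all factors after the first has coefficients 1,0,0,1,0,1,-1,1,0 for degrees 0…8.
[q^8] = 1·0 − 6·1 + 12·(-1) − 8·1 = -26.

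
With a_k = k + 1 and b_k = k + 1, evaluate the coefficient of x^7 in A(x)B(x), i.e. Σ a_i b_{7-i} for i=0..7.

120

The convolution is the x^7 coefficient of A(x)B(x).
Σ = 1·8 + 2·7 + 3·6 + 4·5 + 5·4 + 6·3 + 7·2 + 8·1 = 120.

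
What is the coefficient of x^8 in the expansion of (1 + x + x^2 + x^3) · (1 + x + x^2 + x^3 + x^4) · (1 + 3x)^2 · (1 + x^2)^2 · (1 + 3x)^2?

(1 + x + x^2 + x^3) has coefficients 1,1,1,1 for degrees 0…3.
(1 + x + x^2 + x^3 + x^4) has coefficients 1,1,1,1,1,0,0,0,0 for degrees 0…8.
Multiplying by (1 + 3x)^2 gives running coefficients 1,7,16,16,16,15,9,0,0 for degrees 0…8.
Multiplying by (1 + x^2)^2 gives running coefficients 1,7,18,30,49,54,57,46,34 for degrees 0…8.
Finally multiplying by (1 + 3x)^2, the product of all factors after the first has coefficients 1,13,69,201,391,618,822,874,823 for degrees 0…8.
[x^8] = 1·823 + 1·874 + 1·822 + 1·618 = 3137.

3137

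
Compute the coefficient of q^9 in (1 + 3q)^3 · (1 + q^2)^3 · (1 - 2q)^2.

279

(1 + 3q)^3 has coefficients 1,9,27,27 for degrees 0…3.
(1 + q^2)^3 has coefficients 1,0,3,0,3,0,1,0,0,0 for degrees 0…9.
Finally multiplying by (1 - 2q)^2, the product of all factors after the first has coefficients 1,-4,7,-12,15,-12,13,-4,4,0 for degrees 0…9.
[q^9] = 1·0 + 9·4 + 27·(-4) + 27·13 = 279.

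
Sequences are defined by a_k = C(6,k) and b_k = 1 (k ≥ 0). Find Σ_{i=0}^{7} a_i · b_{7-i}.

64

This is [x^7] in the product of the two ordinary generating functions.
Σ = 1·1 + 6·1 + 15·1 + 20·1 + 15·1 + 6·1 + 1·1 + 0·1 = 64.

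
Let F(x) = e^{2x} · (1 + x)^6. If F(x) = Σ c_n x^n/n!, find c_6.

The EGF product rule gives c_6 = Σ_{k_1+k_2=6} C(6; k_1,k_2) · ∏ g_i(k_i), where e^{2x} gives (2)^k; (1+x)^6 gives the falling factorial (6)_k.
g_1(k) for k = 0…6: 1, 2, 4, 8, 16, 32, 64.
g_2(k) for k = 0…6: 1, 6, 30, 120, 360, 720, 720.
c_6 = Σ_k C(6,k)·g_1(k)·g_2(6−k) = 1·1·720 + 6·2·720 + 15·4·360 + 20·8·120 + 15·16·30 + 6·32·6 + 1·64·1 = 720 + 8640 + 21600 + 19200 + 7200 + 1152 + 64 = 58576.

58576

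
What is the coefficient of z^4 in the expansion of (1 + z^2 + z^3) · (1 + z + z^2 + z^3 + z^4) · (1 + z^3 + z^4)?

5

(1 + z^2 + z^3) has coefficients 1,0,1,1 for degrees 0…3.
(1 + z + z^2 + z^3 + z^4) has coefficients 1,1,1,1,1 for degrees 0…4.
Finally multiplying by (1 + z^3 + z^4), the product of all factors after the first has coefficients 1,1,1,2,3 for degrees 0…4.
[z^4] = 1·3 + 1·1 + 1·1 = 5.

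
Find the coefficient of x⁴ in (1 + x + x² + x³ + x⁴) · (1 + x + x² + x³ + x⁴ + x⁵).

5

(1 + x + x² + x³ + x⁴) has coefficients 1,1,1,1,1 for degrees 0…4.
(1 + x + x² + x³ + x⁴ + x⁵) has coefficients 1,1,1,1,1 for degrees 0…4.
[x⁴] = 1·1 + 1·1 + 1·1 + 1·1 + 1·1 = 5.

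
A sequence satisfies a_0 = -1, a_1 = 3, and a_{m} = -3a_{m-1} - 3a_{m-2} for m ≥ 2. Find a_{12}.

The ordinary generating function has denominator 1 + 3z + 3z^2.
Iterating the recurrence: a_0,…,a_{12} = -1, 3, -6, 9, -9, 0, 27, -81, 162, -243, 243, 0, -729.

-729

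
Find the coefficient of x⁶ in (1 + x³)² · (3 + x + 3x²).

(1 + x³)² has coefficients 1,0,0,2,0,0,1 for degrees 0…6.
(3 + x + 3x²) has coefficients 3,1,3,0,0,0,0 for degrees 0…6.
[x⁶] = 1·0 + 2·0 + 1·3 = 3.

3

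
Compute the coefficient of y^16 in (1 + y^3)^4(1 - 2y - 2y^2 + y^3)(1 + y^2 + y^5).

-10

(1 + y^3)^4 has coefficients 1,0,0,4,0,0,6,0,0,4,0,0,1 for degrees 0…12.
(1 - 2y - 2y^2 + y^3) has coefficients 1,-2,-2,1,0,0,0,0,0,0,0,0,0,0,0,0,0 for degrees 0…16.
Finally multiplying by (1 + y^2 + y^5), the product of all factors after the first has coefficients 1,-2,-1,-1,-2,2,-2,-2,1,0,0,0,0,0,0,0,0 for degrees 0…16.
[y^16] = 1·0 + 4·0 + 6·0 + 4·(-2) + 1·(-2) = -10.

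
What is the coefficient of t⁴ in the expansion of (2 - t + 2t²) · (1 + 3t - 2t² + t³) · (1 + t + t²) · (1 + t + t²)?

12

(2 - t + 2t²) has coefficients 2,-1,2 for degrees 0…2.
(1 + 3t - 2t² + t³) has coefficients 1,3,-2,1,0 for degrees 0…4.
Multiplying by (1 + t + t²) gives running coefficients 1,4,2,2,-1 for degrees 0…4.
Finally multiplying by (1 + t + t²), the product of all factors after the first has coefficients 1,5,7,8,3 for degrees 0…4.
[t⁴] = 2·3 − 1·8 + 2·7 = 12.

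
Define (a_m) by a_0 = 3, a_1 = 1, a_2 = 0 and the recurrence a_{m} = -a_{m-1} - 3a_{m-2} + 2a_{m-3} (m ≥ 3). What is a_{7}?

The ordinary generating function has denominator 1 + q + 3q^2 - 2q^3.
Iterating the recurrence: a_0,…,a_{7} = 3, 1, 0, 3, -1, -8, 17, 5.

5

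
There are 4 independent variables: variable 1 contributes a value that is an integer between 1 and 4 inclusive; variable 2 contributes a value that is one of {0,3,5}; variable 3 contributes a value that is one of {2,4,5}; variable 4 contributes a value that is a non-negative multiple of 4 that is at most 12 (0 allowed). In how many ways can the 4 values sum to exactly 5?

2

The generating function for the choices is (z + z^2 + z^3 + z^4)·(1 + z^3 + z^5)·(z^2 + z^4 + z^5)·(1 + z^4 + z^8 + z^12); the count is [z^5].
(z + z^2 + z^3 + z^4) has coefficients 0,1,1,1,1 for degrees 0…4.
(1 + z^3 + z^5) has coefficients 1,0,0,1,0,1 for degrees 0…5.
Multiplying by (z^2 + z^4 + z^5) gives running coefficients 0,0,1,0,1,2 for degrees 0…5.
Finally multiplying by (1 + z^4 + z^8 + z^12), the product of all factors after the first has coefficients 0,0,1,0,1,2 for degrees 0…5.
[z^5] = 1·1 + 1·0 + 1·1 + 1·0 = 2.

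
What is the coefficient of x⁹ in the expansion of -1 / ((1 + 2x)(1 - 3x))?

-11605

Partial fractions give a closed form: a_n = (-2/5)·(-2)^n + (-3/5)·3^n.
At n = 9: a_9 = -11605.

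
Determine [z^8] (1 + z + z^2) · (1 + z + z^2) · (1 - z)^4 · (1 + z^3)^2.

-2

(1 + z + z^2) has coefficients 1,1,1 for degrees 0…2.
(1 + z + z^2) has coefficients 1,1,1,0,0,0,0,0,0 for degrees 0…8.
Multiplying by (1 - z)^4 gives running coefficients 1,-3,3,-2,3,-3,1,0,0 for degrees 0…8.
Finally multiplying by (1 + z^3)^2, the product of all factors after the first has coefficients 1,-3,3,0,-3,3,-2,3,-3 for degrees 0…8.
[z^8] = 1·(-3) + 1·3 + 1·(-2) = -2.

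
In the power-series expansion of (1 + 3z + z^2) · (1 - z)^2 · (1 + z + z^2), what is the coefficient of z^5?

2

(1 + 3z + z^2) has coefficients 1,3,1 for degrees 0…2.
(1 - z)^2 has coefficients 1,-2,1,0,0,0 for degrees 0…5.
Finally multiplying by (1 + z + z^2), the product of all factors after the first has coefficients 1,-1,0,-1,1,0 for degrees 0…5.
[z^5] = 1·0 + 3·1 + 1·(-1) = 2.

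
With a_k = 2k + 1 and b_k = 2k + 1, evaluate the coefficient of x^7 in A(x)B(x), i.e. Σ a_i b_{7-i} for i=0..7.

This is [x^7] in the product of the two ordinary generating functions.
Σ = 1·15 + 3·13 + 5·11 + 7·9 + 9·7 + 11·5 + 13·3 + 15·1 = 344.

344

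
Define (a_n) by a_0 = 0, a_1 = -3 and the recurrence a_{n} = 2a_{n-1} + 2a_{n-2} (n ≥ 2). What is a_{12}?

The ordinary generating function has denominator 1 - 2x - 2x^2.
Iterating the recurrence: a_0,…,a_{12} = 0, -3, -6, -18, -48, -132, -360, -984, -2688, -7344, -20064, -54816, -149760.

-149760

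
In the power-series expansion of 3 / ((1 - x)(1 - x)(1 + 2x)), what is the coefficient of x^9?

-672

The denominator gives the recurrence a_n = 3a_(n−2) − 2a_(n−3) for n ≥ 3; the numerator fixes a_0 = 3, a_1 = 0, a_2 = 9.
Iterating: 3, 0, 9, -6, 27, -36, 93, -162, 351, -672, so a_9 = -672.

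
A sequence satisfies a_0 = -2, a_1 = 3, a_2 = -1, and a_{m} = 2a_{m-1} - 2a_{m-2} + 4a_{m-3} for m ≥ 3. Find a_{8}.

-232

The ordinary generating function has denominator 1 - 2q + 2q^2 - 4q^3.
Iterating the recurrence: a_0,…,a_{8} = -2, 3, -1, -16, -18, -8, -44, -144, -232.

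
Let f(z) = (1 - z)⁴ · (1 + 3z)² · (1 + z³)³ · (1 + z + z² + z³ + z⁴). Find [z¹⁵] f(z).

-66

(1 - z)⁴ has coefficients 1,-4,6,-4,1 for degrees 0…4.
(1 + 3z)² has coefficients 1,6,9,0,0,0,0,0,0,0,0,0,0,0,0,0 for degrees 0…15.
Multiplying by (1 + z³)³ gives running coefficients 1,6,9,3,18,27,3,18,27,1,6,9,0,0,0,0 for degrees 0…15.
Finally multiplying by (1 + z + z² + z³ + z⁴), the product of all factors after the first has coefficients 1,7,16,19,37,63,60,69,93,76,55,61,43,16,15,9 for degrees 0…15.
[z¹⁵] = 1·9 − 4·15 + 6·16 − 4·43 + 1·61 = -66.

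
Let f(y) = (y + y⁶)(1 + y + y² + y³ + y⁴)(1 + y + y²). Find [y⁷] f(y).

3

(y + y⁶) has coefficients 0,1,0,0,0,0,1 for degrees 0…6.
(1 + y + y² + y³ + y⁴) has coefficients 1,1,1,1,1,0,0,0 for degrees 0…7.
Finally multiplying by (1 + y + y²), the product of all factors after the first has coefficients 1,2,3,3,3,2,1,0 for degrees 0…7.
[y⁷] = 1·1 + 1·2 = 3.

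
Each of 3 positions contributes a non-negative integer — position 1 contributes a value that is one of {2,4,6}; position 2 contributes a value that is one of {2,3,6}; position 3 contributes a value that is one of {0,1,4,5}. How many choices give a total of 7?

The generating function for the choices is (z² + z⁴ + z⁶)·(z² + z³ + z⁶)·(1 + z + z⁴ + z⁵); the count is [z⁷].
(z² + z⁴ + z⁶) has coefficients 0,0,1,0,1,0,1 for degrees 0…6.
(z² + z³ + z⁶) has coefficients 0,0,1,1,0,0,1,0 for degrees 0…7.
Finally multiplying by (1 + z + z⁴ + z⁵), the product of all factors after the first has coefficients 0,0,1,2,1,0,2,3 for degrees 0…7.
[z⁷] = 1·0 + 1·2 + 1·0 = 2.

2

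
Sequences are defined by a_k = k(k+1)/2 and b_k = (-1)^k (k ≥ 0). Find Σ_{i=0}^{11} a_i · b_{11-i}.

36

The convolution is the t^11 coefficient of A(t)B(t).
Σ = 0·(-1) + 1·1 + 3·(-1) + 6·1 + 10·(-1) + 15·1 + 21·(-1) + 28·1 + 36·(-1) + 45·1 + 55·(-1) + 66·1 = 36.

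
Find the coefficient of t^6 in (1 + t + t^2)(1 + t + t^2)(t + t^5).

2

(1 + t + t^2) has coefficients 1,1,1 for degrees 0…2.
(1 + t + t^2) has coefficients 1,1,1,0,0,0,0 for degrees 0…6.
Finally multiplying by (t + t^5), the product of all factors after the first has coefficients 0,1,1,1,0,1,1 for degrees 0…6.
[t^6] = 1·1 + 1·1 + 1·0 = 2.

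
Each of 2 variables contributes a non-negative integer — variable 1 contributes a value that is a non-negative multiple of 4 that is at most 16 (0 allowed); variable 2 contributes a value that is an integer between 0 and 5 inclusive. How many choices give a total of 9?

2

The generating function for the choices is (1 + z^4 + z^8 + z^12 + z^16)·(1 + z + z^2 + z^3 + z^4 + z^5); the count is [z^9].
(1 + z^4 + z^8 + z^12 + z^16) has coefficients 1,0,0,0,1,0,0,0,1,0 for degrees 0…9.
(1 + z + z^2 + z^3 + z^4 + z^5) has coefficients 1,1,1,1,1,1,0,0,0,0 for degrees 0…9.
[z^9] = 1·0 + 1·1 + 1·1 = 2.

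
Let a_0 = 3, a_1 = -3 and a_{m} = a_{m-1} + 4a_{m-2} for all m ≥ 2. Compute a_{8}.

The ordinary generating function has denominator 1 - t - 4t^2.
Iterating the recurrence: a_0,…,a_{8} = 3, -3, 9, -3, 33, 21, 153, 237, 849.

849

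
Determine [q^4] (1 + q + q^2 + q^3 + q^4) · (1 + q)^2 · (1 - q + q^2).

4

(1 + q + q^2 + q^3 + q^4) has coefficients 1,1,1,1,1 for degrees 0…4.
(1 + q)^2 has coefficients 1,2,1,0,0 for degrees 0…4.
Finally multiplying by (1 - q + q^2), the product of all factors after the first has coefficients 1,1,0,1,1 for degrees 0…4.
[q^4] = 1·1 + 1·1 + 1·0 + 1·1 + 1·1 = 4.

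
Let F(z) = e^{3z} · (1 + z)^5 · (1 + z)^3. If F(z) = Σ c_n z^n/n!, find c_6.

629793

The EGF product rule gives c_6 = Σ_{k_1+k_2+k_3=6} C(6; k_1,k_2,k_3) · ∏ g_i(k_i), where e^{3z} gives (3)^k; (1+z)^5 gives the falling factorial (5)_k; (1+z)^3 gives the falling factorial (3)_k.
g_1(k) for k = 0…6: 1, 3, 9, 27, 81, 243, 729.
g_2(k) for k = 0…6: 1, 5, 20, 60, 120, 120, 0.
g_3(k) for k = 0…6: 1, 3, 6, 6, 0, 0, 0.
First combine the last two factors: h(k) = Σ_j C(k,j)·g_2(j)·g_3(k−j) for k = 0…6: 1, 8, 56, 336, 1680, 6720, 20160.
c_6 = Σ_k C(6,k)·g_1(k)·h(6−k) = 1·1·20160 + 6·3·6720 + 15·9·1680 + 20·27·336 + 15·81·56 + 6·243·8 + 1·729·1 = 20160 + 120960 + 226800 + 181440 + 68040 + 11664 + 729 = 629793.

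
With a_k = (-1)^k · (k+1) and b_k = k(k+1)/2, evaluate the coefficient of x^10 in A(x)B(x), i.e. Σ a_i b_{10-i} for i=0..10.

15

Write out a_i and b_{10-i} for i = 0,…,10 and sum the products.
Σ = 1·55 − 2·45 + 3·36 − 4·28 + 5·21 − 6·15 + 7·10 − 8·6 + 9·3 − 10·1 + 11·0 = 15.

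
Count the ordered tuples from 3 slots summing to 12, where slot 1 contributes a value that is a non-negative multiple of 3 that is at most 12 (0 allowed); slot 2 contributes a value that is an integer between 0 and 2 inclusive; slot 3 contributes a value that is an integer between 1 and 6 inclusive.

The generating function for the choices is (1 + q^3 + q^6 + q^9 + q^12)·(1 + q + q^2)·(q + q^2 + q^3 + q^4 + q^5 + q^6); the count is [q^12].
(1 + q^3 + q^6 + q^9 + q^12) has coefficients 1,0,0,1,0,0,1,0,0,1,0,0,1 for degrees 0…12.
(1 + q + q^2) has coefficients 1,1,1,0,0,0,0,0,0,0,0,0,0 for degrees 0…12.
Finally multiplying by (q + q^2 + q^3 + q^4 + q^5 + q^6), the product of all factors after the first has coefficients 0,1,2,3,3,3,3,2,1,0,0,0,0 for degrees 0…12.
[q^12] = 1·0 + 1·0 + 1·3 + 1·3 + 1·0 = 6.

6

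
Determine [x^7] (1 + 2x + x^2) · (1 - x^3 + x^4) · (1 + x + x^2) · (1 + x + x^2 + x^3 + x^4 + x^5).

7

(1 + 2x + x^2) has coefficients 1,2,1 for degrees 0…2.
(1 - x^3 + x^4) has coefficients 1,0,0,-1,1,0,0,0 for degrees 0…7.
Multiplying by (1 + x + x^2) gives running coefficients 1,1,1,-1,0,0,1,0 for degrees 0…7.
Finally multiplying by (1 + x + x^2 + x^3 + x^4 + x^5), the product of all factors after the first has coefficients 1,2,3,2,2,2,2,1 for degrees 0…7.
[x^7] = 1·1 + 2·2 + 1·2 = 7.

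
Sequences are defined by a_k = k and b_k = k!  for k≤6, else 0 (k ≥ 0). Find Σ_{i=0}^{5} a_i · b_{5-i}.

This is [x^5] in the product of the two ordinary generating functions.
Σ = 0·120 + 1·24 + 2·6 + 3·2 + 4·1 + 5·1 = 51.

51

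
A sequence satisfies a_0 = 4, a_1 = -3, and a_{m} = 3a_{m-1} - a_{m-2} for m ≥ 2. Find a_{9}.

The ordinary generating function has denominator 1 - 3t + t^2.
Iterating the recurrence: a_0,…,a_{9} = 4, -3, -13, -36, -95, -249, -652, -1707, -4469, -11700.

-11700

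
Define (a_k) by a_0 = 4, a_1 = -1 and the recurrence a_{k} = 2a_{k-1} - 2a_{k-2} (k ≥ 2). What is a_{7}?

The ordinary generating function has denominator 1 - 2q + 2q^2.
Iterating the recurrence: a_0,…,a_{7} = 4, -1, -10, -18, -16, 4, 40, 72.

72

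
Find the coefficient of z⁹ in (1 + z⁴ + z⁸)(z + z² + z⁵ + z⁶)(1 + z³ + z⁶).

4

(1 + z⁴ + z⁸) has coefficients 1,0,0,0,1,0,0,0,1 for degrees 0…8.
(z + z² + z⁵ + z⁶) has coefficients 0,1,1,0,0,1,1,0,0,0 for degrees 0…9.
Finally multiplying by (1 + z³ + z⁶), the product of all factors after the first has coefficients 0,1,1,0,1,2,1,1,2,1 for degrees 0…9.
[z⁹] = 1·1 + 1·2 + 1·1 = 4.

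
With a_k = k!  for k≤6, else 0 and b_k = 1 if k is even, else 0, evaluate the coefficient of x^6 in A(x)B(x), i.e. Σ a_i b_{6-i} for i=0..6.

Write out a_i and b_{6-i} for i = 0,…,6 and sum the products.
Σ = 1·1 + 1·0 + 2·1 + 6·0 + 24·1 + 120·0 + 720·1 = 747.

747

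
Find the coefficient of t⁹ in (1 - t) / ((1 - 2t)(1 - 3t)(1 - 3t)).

335635

The denominator gives the recurrence a_n = 8a_(n−1) − 21a_(n−2) + 18a_(n−3) for n ≥ 3; the numerator fixes a_0 = 1, a_1 = 7, a_2 = 35.
Iterating: 1, 7, 35, 151, 599, 2251, 8147, 28687, 98927, 335635, so a_9 = 335635.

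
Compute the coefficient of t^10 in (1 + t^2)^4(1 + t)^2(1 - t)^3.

2

(1 + t^2)^4 has coefficients 1,0,4,0,6,0,4,0,1 for degrees 0…8.
(1 + t)^2 has coefficients 1,2,1,0,0,0,0,0,0,0,0 for degrees 0…10.
Finally multiplying by (1 - t)^3, the product of all factors after the first has coefficients 1,-1,-2,2,1,-1,0,0,0,0,0 for degrees 0…10.
[t^10] = 1·0 + 4·0 + 6·0 + 4·1 + 1·(-2) = 2.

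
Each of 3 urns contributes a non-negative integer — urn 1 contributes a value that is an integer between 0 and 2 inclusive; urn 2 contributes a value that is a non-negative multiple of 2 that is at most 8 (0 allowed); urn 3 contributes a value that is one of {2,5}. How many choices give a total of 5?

2

The generating function for the choices is (1 + t + t²)·(1 + t² + t⁴ + t⁶ + t⁸)·(t² + t⁵); the count is [t⁵].
(1 + t + t²) has coefficients 1,1,1 for degrees 0…2.
(1 + t² + t⁴ + t⁶ + t⁸) has coefficients 1,0,1,0,1,0 for degrees 0…5.
Finally multiplying by (t² + t⁵), the product of all factors after the first has coefficients 0,0,1,0,1,1 for degrees 0…5.
[t⁵] = 1·1 + 1·1 + 1·0 = 2.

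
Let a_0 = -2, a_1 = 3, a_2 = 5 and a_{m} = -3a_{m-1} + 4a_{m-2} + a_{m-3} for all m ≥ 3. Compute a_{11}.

The ordinary generating function has denominator 1 + 3y - 4y^2 - y^3.
Iterating the recurrence: a_0,…,a_{11} = -2, 3, 5, -5, 38, -129, 534, -2080, 8247, -32527, 128489, -507328.

-507328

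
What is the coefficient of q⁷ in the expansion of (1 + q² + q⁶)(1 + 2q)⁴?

(1 + q² + q⁶) has coefficients 1,0,1,0,0,0,1 for degrees 0…6.
(1 + 2q)⁴ has coefficients 1,8,24,32,16,0,0,0 for degrees 0…7.
[q⁷] = 1·0 + 1·0 + 1·8 = 8.

8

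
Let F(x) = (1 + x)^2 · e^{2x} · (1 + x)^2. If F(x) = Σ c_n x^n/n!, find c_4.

The EGF product rule gives c_4 = Σ_{k_1+k_2+k_3=4} C(4; k_1,k_2,k_3) · ∏ g_i(k_i), where (1+x)^2 gives the falling factorial (2)_k; e^{2x} gives (2)^k; (1+x)^2 gives the falling factorial (2)_k.
g_1(k) for k = 0…4: 1, 2, 2, 0, 0.
g_2(k) for k = 0…4: 1, 2, 4, 8, 16.
g_3(k) for k = 0…4: 1, 2, 2, 0, 0.
First combine the last two factors: h(k) = Σ_j C(k,j)·g_2(j)·g_3(k−j) for k = 0…4: 1, 4, 14, 44, 128.
c_4 = Σ_k C(4,k)·g_1(k)·h(4−k) = 1·1·128 + 4·2·44 + 6·2·14 = 128 + 352 + 168 = 648.

648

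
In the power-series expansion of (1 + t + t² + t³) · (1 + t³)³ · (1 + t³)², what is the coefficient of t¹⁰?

10

(1 + t + t² + t³) has coefficients 1,1,1,1 for degrees 0…3.
(1 + t³)³ has coefficients 1,0,0,3,0,0,3,0,0,1,0 for degrees 0…10.
Finally multiplying by (1 + t³)², the product of all factors after the first has coefficients 1,0,0,5,0,0,10,0,0,10,0 for degrees 0…10.
[t¹⁰] = 1·0 + 1·10 + 1·0 + 1·0 = 10.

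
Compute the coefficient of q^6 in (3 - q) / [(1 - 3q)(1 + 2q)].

1256

Partial fractions give a closed form: a_n = (8/5)·3^n + (7/5)·(-2)^n.
At n = 6: a_6 = 1256.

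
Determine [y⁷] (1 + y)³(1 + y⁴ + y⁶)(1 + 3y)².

(1 + y)³ has coefficients 1,3,3,1 for degrees 0…3.
(1 + y⁴ + y⁶) has coefficients 1,0,0,0,1,0,1,0 for degrees 0…7.
Finally multiplying by (1 + 3y)², the product of all factors after the first has coefficients 1,6,9,0,1,6,10,6 for degrees 0…7.
[y⁷] = 1·6 + 3·10 + 3·6 + 1·1 = 55.

55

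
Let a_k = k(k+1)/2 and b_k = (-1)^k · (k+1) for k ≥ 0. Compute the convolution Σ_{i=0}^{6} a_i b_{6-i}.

6

Write out a_i and b_{6-i} for i = 0,…,6 and sum the products.
Σ = 0·7 + 1·(-6) + 3·5 + 6·(-4) + 10·3 + 15·(-2) + 21·1 = 6.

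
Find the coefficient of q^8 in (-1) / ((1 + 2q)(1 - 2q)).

-256

Partial fractions give a closed form: a_n = (-1/2)·(-2)^n + (-1/2)·2^n.
At n = 8: a_8 = -256.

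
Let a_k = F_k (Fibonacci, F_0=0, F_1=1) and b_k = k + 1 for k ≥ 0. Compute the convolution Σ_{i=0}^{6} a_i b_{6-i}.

46

Write out a_i and b_{6-i} for i = 0,…,6 and sum the products.
Σ = 0·7 + 1·6 + 1·5 + 2·4 + 3·3 + 5·2 + 8·1 = 46.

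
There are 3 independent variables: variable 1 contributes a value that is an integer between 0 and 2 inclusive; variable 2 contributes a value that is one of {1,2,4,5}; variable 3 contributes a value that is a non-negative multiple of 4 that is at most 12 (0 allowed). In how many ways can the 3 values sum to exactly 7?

The generating function for the choices is (1 + q + q²)·(q + q² + q⁴ + q⁵)·(1 + q⁴ + q⁸ + q¹²); the count is [q⁷].
(1 + q + q²) has coefficients 1,1,1 for degrees 0…2.
(q + q² + q⁴ + q⁵) has coefficients 0,1,1,0,1,1,0,0 for degrees 0…7.
Finally multiplying by (1 + q⁴ + q⁸ + q¹²), the product of all factors after the first has coefficients 0,1,1,0,1,2,1,0 for degrees 0…7.
[q⁷] = 1·0 + 1·1 + 1·2 = 3.

3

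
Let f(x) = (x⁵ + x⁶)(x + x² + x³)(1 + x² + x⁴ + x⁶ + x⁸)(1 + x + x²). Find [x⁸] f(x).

(x⁵ + x⁶) has coefficients 0,0,0,0,0,1,1 for degrees 0…6.
(x + x² + x³) has coefficients 0,1,1,1,0,0,0,0,0 for degrees 0…8.
Multiplying by (1 + x² + x⁴ + x⁶ + x⁸) gives running coefficients 0,1,1,2,1,2,1,2,1 for degrees 0…8.
Finally multiplying by (1 + x + x²), the product of all factors after the first has coefficients 0,1,2,4,4,5,4,5,4 for degrees 0…8.
[x⁸] = 1·4 + 1·2 = 6.

6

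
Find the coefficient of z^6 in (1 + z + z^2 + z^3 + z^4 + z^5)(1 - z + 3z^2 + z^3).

3

(1 + z + z^2 + z^3 + z^4 + z^5) has coefficients 1,1,1,1,1,1 for degrees 0…5.
(1 - z + 3z^2 + z^3) has coefficients 1,-1,3,1,0,0,0 for degrees 0…6.
[z^6] = 1·0 + 1·0 + 1·0 + 1·1 + 1·3 + 1·(-1) = 3.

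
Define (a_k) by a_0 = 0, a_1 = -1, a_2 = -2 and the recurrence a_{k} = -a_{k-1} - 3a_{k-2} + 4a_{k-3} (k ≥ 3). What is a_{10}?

249

The ordinary generating function has denominator 1 + y + 3y^2 - 4y^3.
Iterating the recurrence: a_0,…,a_{10} = 0, -1, -2, 5, -3, -20, 49, -1, -226, 425, 249.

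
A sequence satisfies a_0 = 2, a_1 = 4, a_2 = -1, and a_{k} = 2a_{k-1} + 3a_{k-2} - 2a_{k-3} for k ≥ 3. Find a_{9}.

The ordinary generating function has denominator 1 - 2q - 3q^2 + 2q^3.
Iterating the recurrence: a_0,…,a_{9} = 2, 4, -1, 6, 1, 22, 35, 134, 329, 990.

990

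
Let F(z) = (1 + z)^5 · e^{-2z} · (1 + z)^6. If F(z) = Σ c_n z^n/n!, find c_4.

2304

The EGF product rule gives c_4 = Σ_{k_1+k_2+k_3=4} C(4; k_1,k_2,k_3) · ∏ g_i(k_i), where (1+z)^5 gives the falling factorial (5)_k; e^{-2z} gives (-2)^k; (1+z)^6 gives the falling factorial (6)_k.
g_1(k) for k = 0…4: 1, 5, 20, 60, 120.
g_2(k) for k = 0…4: 1, -2, 4, -8, 16.
g_3(k) for k = 0…4: 1, 6, 30, 120, 360.
First combine the last two factors: h(k) = Σ_j C(k,j)·g_2(j)·g_3(k−j) for k = 0…4: 1, 4, 10, 4, -56.
c_4 = Σ_k C(4,k)·g_1(k)·h(4−k) = 1·1·(-56) + 4·5·4 + 6·20·10 + 4·60·4 + 1·120·1 = −56 + 80 + 1200 + 960 + 120 = 2304.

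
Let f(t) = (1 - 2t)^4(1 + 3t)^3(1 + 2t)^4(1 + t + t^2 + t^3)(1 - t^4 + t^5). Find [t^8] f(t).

(1 - 2t)^4 has coefficients 1,-8,24,-32,16 for degrees 0…4.
(1 + 3t)^3 has coefficients 1,9,27,27,0,0,0,0,0 for degrees 0…8.
Multiplying by (1 + 2t)^4 gives running coefficients 1,17,123,491,1168,1656,1296,432,0 for degrees 0…8.
Multiplying by (1 + t + t^2 + t^3) gives running coefficients 1,18,141,632,1799,3438,4611,4552,3384 for degrees 0…8.
Finally multiplying by (1 - t^4 + t^5), the product of all factors after the first has coefficients 1,18,141,632,1798,3421,4488,4061,2217 for degrees 0…8.
[t^8] = 1·2217 − 8·4061 + 24·4488 − 32·3421 + 16·1798 = -3263.

-3263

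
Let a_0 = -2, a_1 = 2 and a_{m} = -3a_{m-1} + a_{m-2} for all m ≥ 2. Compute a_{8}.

The ordinary generating function has denominator 1 + 3z - z^2.
Iterating the recurrence: a_0,…,a_{8} = -2, 2, -8, 26, -86, 284, -938, 3098, -10232.

-10232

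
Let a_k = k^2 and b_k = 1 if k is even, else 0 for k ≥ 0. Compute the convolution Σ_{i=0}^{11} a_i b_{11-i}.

The convolution is the x^11 coefficient of A(x)B(x).
Σ = 0·0 + 1·1 + 4·0 + 9·1 + 16·0 + 25·1 + 36·0 + 49·1 + 64·0 + 81·1 + 100·0 + 121·1 = 286.

286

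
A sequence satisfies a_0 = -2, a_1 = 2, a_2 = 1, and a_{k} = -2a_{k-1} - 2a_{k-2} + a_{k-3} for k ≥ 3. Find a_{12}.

The ordinary generating function has denominator 1 + 2x + 2x^2 - x^3.
Iterating the recurrence: a_0,…,a_{12} = -2, 2, 1, -8, 16, -15, -10, 66, -127, 112, 96, -543, 1006.

1006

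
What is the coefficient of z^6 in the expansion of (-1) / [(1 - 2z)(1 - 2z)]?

-448

The denominator gives the recurrence a_n = 4a_(n−1) − 4a_(n−2) for n ≥ 2; the numerator fixes a_0 = -1, a_1 = -4.
Iterating: -1, -4, -12, -32, -80, -192, -448, so a_6 = -448.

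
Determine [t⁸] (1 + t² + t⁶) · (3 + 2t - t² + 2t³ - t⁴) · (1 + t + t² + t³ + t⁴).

3

(1 + t² + t⁶) has coefficients 1,0,1,0,0,0,1 for degrees 0…6.
(3 + 2t - t² + 2t³ - t⁴) has coefficients 3,2,-1,2,-1,0,0,0,0 for degrees 0…8.
Finally multiplying by (1 + t + t² + t³ + t⁴), the product of all factors after the first has coefficients 3,5,4,6,5,2,0,1,-1 for degrees 0…8.
[t⁸] = 1·(-1) + 1·0 + 1·4 = 3.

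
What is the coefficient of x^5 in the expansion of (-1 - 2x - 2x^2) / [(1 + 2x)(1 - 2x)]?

-32

The denominator gives the recurrence a_n = 4a_(n−2) for n ≥ 3; the numerator fixes a_0 = -1, a_1 = -2, a_2 = -6.
Iterating: -1, -2, -6, -8, -24, -32, so a_5 = -32.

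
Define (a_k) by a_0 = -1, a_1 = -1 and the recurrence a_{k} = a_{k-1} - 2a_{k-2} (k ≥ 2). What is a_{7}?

3

The ordinary generating function has denominator 1 - q + 2q^2.
Iterating the recurrence: a_0,…,a_{7} = -1, -1, 1, 3, 1, -5, -7, 3.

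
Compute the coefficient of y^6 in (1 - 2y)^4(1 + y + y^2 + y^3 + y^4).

(1 - 2y)^4 has coefficients 1,-8,24,-32,16 for degrees 0…4.
(1 + y + y^2 + y^3 + y^4) has coefficients 1,1,1,1,1,0,0 for degrees 0…6.
[y^6] = 1·0 − 8·0 + 24·1 − 32·1 + 16·1 = 8.

8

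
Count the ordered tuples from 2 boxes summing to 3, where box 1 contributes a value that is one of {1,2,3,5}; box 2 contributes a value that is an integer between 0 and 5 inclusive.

3

The generating function for the choices is (t + t^2 + t^3 + t^5)·(1 + t + t^2 + t^3 + t^4 + t^5); the count is [t^3].
(t + t^2 + t^3 + t^5) has coefficients 0,1,1,1 for degrees 0…3.
(1 + t + t^2 + t^3 + t^4 + t^5) has coefficients 1,1,1,1 for degrees 0…3.
[t^3] = 1·1 + 1·1 + 1·1 = 3.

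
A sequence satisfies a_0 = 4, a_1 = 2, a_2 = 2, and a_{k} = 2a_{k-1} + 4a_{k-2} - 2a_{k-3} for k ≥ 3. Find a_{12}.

96448

The ordinary generating function has denominator 1 - 2x - 4x^2 + 2x^3.
Iterating the recurrence: a_0,…,a_{12} = 4, 2, 2, 4, 12, 36, 112, 344, 1064, 3280, 10128, 31248, 96448.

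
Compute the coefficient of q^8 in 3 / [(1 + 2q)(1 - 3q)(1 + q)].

Partial fractions give a closed form: a_n = (12/5)·(-2)^n + (27/20)·3^n + (-3/4)·(-1)^n.
At n = 8: a_8 = 9471.

9471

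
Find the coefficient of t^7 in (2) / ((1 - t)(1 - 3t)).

6560

Partial fractions give a closed form: a_n = (-1)·1^n + (3)·3^n.
At n = 7: a_7 = 6560.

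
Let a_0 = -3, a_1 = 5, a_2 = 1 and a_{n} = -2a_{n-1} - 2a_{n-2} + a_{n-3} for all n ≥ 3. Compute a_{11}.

-1035

The ordinary generating function has denominator 1 + 2z + 2z^2 - z^3.
Iterating the recurrence: a_0,…,a_{11} = -3, 5, 1, -15, 33, -35, -11, 125, -263, 265, 121, -1035.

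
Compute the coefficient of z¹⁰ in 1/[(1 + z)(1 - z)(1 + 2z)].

Partial fractions give a closed form: a_n = (-1/2)·(-1)^n + (1/6)·1^n + (4/3)·(-2)^n.
At n = 10: a_10 = 1365.

1365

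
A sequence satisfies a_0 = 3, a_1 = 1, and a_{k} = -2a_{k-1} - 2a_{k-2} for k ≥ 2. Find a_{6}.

32

The ordinary generating function has denominator 1 + 2z + 2z^2.
Iterating the recurrence: a_0,…,a_{6} = 3, 1, -8, 14, -12, -4, 32.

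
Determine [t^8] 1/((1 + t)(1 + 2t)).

511

Partial fractions give a closed form: a_n = (-1)·(-1)^n + (2)·(-2)^n.
At n = 8: a_8 = 511.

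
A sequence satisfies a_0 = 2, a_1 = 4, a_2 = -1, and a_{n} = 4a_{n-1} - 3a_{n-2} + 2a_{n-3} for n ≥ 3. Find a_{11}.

The ordinary generating function has denominator 1 - 4t + 3t^2 - 2t^3.
Iterating the recurrence: a_0,…,a_{11} = 2, 4, -1, -12, -37, -114, -369, -1208, -3953, -12926, -42261, -138172.

-138172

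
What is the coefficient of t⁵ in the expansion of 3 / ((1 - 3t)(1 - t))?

Partial fractions give a closed form: a_n = (9/2)·3^n + (-3/2)·1^n.
At n = 5: a_5 = 1092.

1092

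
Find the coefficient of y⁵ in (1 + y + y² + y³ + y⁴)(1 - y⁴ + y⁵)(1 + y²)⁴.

10

(1 + y + y² + y³ + y⁴) has coefficients 1,1,1,1,1 for degrees 0…4.
(1 - y⁴ + y⁵) has coefficients 1,0,0,0,-1,1 for degrees 0…5.
Finally multiplying by (1 + y²)⁴, the product of all factors after the first has coefficients 1,0,4,0,5,1 for degrees 0…5.
[y⁵] = 1·1 + 1·5 + 1·0 + 1·4 + 1·0 = 10.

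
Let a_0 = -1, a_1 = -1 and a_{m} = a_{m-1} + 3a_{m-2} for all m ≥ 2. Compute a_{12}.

The ordinary generating function has denominator 1 - y - 3y^2.
Iterating the recurrence: a_0,…,a_{12} = -1, -1, -4, -7, -19, -40, -97, -217, -508, -1159, -2683, -6160, -14209.

-14209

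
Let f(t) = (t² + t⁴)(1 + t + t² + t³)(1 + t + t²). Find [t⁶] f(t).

(t² + t⁴) has coefficients 0,0,1,0,1 for degrees 0…4.
(1 + t + t² + t³) has coefficients 1,1,1,1,0,0,0 for degrees 0…6.
Finally multiplying by (1 + t + t²), the product of all factors after the first has coefficients 1,2,3,3,2,1,0 for degrees 0…6.
[t⁶] = 1·2 + 1·3 = 5.

5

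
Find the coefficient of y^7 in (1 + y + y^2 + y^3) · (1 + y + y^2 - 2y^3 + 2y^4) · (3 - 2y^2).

4

(1 + y + y^2 + y^3) has coefficients 1,1,1,1 for degrees 0…3.
(1 + y + y^2 - 2y^3 + 2y^4) has coefficients 1,1,1,-2,2,0,0,0 for degrees 0…7.
Finally multiplying by (3 - 2y^2), the product of all factors after the first has coefficients 3,3,1,-8,4,4,-4,0 for degrees 0…7.
[y^7] = 1·0 + 1·(-4) + 1·4 + 1·4 = 4.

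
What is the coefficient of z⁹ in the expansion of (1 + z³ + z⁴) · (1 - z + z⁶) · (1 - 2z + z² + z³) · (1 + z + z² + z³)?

3

(1 + z³ + z⁴) has coefficients 1,0,0,1,1 for degrees 0…4.
(1 - z + z⁶) has coefficients 1,-1,0,0,0,0,1,0,0,0 for degrees 0…9.
Multiplying by (1 - 2z + z² + z³) gives running coefficients 1,-3,3,0,-1,0,1,-2,1,1 for degrees 0…9.
Finally multiplying by (1 + z + z² + z³), the product of all factors after the first has coefficients 1,-2,1,1,-1,2,0,-2,0,1 for degrees 0…9.
[z⁹] = 1·1 + 1·0 + 1·2 = 3.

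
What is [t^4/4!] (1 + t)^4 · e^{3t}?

1473

The EGF product rule gives c_4 = Σ_{k_1+k_2=4} C(4; k_1,k_2) · ∏ g_i(k_i), where (1+t)^4 gives the falling factorial (4)_k; e^{3t} gives (3)^k.
g_1(k) for k = 0…4: 1, 4, 12, 24, 24.
g_2(k) for k = 0…4: 1, 3, 9, 27, 81.
c_4 = Σ_k C(4,k)·g_1(k)·g_2(4−k) = 1·1·81 + 4·4·27 + 6·12·9 + 4·24·3 + 1·24·1 = 81 + 432 + 648 + 288 + 24 = 1473.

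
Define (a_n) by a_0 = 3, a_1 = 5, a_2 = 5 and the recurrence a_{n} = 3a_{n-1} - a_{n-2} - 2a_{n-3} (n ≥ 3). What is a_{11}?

-4835

The ordinary generating function has denominator 1 - 3q + q^2 + 2q^3.
Iterating the recurrence: a_0,…,a_{11} = 3, 5, 5, 4, -3, -23, -74, -193, -459, -1036, -2263, -4835.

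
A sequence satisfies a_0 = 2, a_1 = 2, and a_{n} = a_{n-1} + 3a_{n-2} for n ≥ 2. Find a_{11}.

The ordinary generating function has denominator 1 - t - 3t^2.
Iterating the recurrence: a_0,…,a_{11} = 2, 2, 8, 14, 38, 80, 194, 434, 1016, 2318, 5366, 12320.

12320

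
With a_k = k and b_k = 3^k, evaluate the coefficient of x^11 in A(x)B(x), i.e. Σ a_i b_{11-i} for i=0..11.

Write out a_i and b_{11-i} for i = 0,…,11 and sum the products.
Σ = 0·177147 + 1·59049 + 2·19683 + 3·6561 + 4·2187 + 5·729 + 6·243 + 7·81 + 8·27 + 9·9 + 10·3 + 11·1 = 132854.

132854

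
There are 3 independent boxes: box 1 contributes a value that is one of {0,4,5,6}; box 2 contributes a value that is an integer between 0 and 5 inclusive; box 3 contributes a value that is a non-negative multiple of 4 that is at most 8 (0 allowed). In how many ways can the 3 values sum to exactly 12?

5

The generating function for the choices is (1 + q⁴ + q⁵ + q⁶)·(1 + q + q² + q³ + q⁴ + q⁵)·(1 + q⁴ + q⁸); the count is [q¹²].
(1 + q⁴ + q⁵ + q⁶) has coefficients 1,0,0,0,1,1,1 for degrees 0…6.
(1 + q + q² + q³ + q⁴ + q⁵) has coefficients 1,1,1,1,1,1,0,0,0,0,0,0,0 for degrees 0…12.
Finally multiplying by (1 + q⁴ + q⁸), the product of all factors after the first has coefficients 1,1,1,1,2,2,1,1,2,2,1,1,1 for degrees 0…12.
[q¹²] = 1·1 + 1·2 + 1·1 + 1·1 = 5.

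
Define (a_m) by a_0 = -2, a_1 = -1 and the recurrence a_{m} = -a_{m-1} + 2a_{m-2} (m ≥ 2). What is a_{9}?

The ordinary generating function has denominator 1 + t - 2t^2.
Iterating the recurrence: a_0,…,a_{9} = -2, -1, -3, 1, -7, 9, -23, 41, -87, 169.

169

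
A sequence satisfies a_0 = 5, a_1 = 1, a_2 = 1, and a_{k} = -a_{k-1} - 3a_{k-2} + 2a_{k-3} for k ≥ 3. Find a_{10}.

1

The ordinary generating function has denominator 1 + z + 3z^2 - 2z^3.
Iterating the recurrence: a_0,…,a_{10} = 5, 1, 1, 6, -7, -9, 42, -29, -115, 286, 1.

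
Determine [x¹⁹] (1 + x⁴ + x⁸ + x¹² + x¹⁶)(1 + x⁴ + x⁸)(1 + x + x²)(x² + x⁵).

(1 + x⁴ + x⁸ + x¹² + x¹⁶) has coefficients 1,0,0,0,1,0,0,0,1,0,0,0,1,0,0,0,1 for degrees 0…16.
(1 + x⁴ + x⁸) has coefficients 1,0,0,0,1,0,0,0,1,0,0,0,0,0,0,0,0,0,0,0 for degrees 0…19.
Multiplying by (1 + x + x²) gives running coefficients 1,1,1,0,1,1,1,0,1,1,1,0,0,0,0,0,0,0,0,0 for degrees 0…19.
Finally multiplying by (x² + x⁵), the product of all factors after the first has coefficients 0,0,1,1,1,1,2,2,1,1,2,2,1,1,1,1,0,0,0,0 for degrees 0…19.
[x¹⁹] = 1·0 + 1·1 + 1·2 + 1·2 + 1·1 = 6.

6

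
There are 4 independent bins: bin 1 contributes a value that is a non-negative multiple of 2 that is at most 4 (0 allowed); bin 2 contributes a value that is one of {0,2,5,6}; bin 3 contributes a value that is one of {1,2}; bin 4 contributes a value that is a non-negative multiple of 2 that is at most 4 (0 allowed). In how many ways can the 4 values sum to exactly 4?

3

The generating function for the choices is (1 + x^2 + x^4)·(1 + x^2 + x^5 + x^6)·(x + x^2)·(1 + x^2 + x^4); the count is [x^4].
(1 + x^2 + x^4) has coefficients 1,0,1,0,1 for degrees 0…4.
(1 + x^2 + x^5 + x^6) has coefficients 1,0,1,0,0 for degrees 0…4.
Multiplying by (x + x^2) gives running coefficients 0,1,1,1,1 for degrees 0…4.
Finally multiplying by (1 + x^2 + x^4), the product of all factors after the first has coefficients 0,1,1,2,2 for degrees 0…4.
[x^4] = 1·2 + 1·1 + 1·0 = 3.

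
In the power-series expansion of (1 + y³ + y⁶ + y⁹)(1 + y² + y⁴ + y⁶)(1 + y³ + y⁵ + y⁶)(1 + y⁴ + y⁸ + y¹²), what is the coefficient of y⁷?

5

(1 + y³ + y⁶ + y⁹) has coefficients 1,0,0,1,0,0,1,0 for degrees 0…7.
(1 + y² + y⁴ + y⁶) has coefficients 1,0,1,0,1,0,1,0 for degrees 0…7.
Multiplying by (1 + y³ + y⁵ + y⁶) gives running coefficients 1,0,1,1,1,2,2,2 for degrees 0…7.
Finally multiplying by (1 + y⁴ + y⁸ + y¹²), the product of all factors after the first has coefficients 1,0,1,1,2,2,3,3 for degrees 0…7.
[y⁷] = 1·3 + 1·2 + 1·0 = 5.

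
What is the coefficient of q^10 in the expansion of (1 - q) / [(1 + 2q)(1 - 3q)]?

Partial fractions give a closed form: a_n = (3/5)·(-2)^n + (2/5)·3^n.
At n = 10: a_10 = 24234.

24234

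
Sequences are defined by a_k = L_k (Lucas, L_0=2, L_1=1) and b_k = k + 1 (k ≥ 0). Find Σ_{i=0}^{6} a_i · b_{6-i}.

Write out a_i and b_{6-i} for i = 0,…,6 and sum the products.
Σ = 2·7 + 1·6 + 3·5 + 4·4 + 7·3 + 11·2 + 18·1 = 112.

112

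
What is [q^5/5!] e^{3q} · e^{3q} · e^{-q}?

3125

The EGF product rule gives c_5 = Σ_{k_1+k_2+k_3=5} C(5; k_1,k_2,k_3) · ∏ g_i(k_i), where e^{3q} gives (3)^k; e^{3q} gives (3)^k; e^{-q} gives (-1)^k.
g_1(k) for k = 0…5: 1, 3, 9, 27, 81, 243.
g_2(k) for k = 0…5: 1, 3, 9, 27, 81, 243.
g_3(k) for k = 0…5: 1, -1, 1, -1, 1, -1.
First combine the last two factors: h(k) = Σ_j C(k,j)·g_2(j)·g_3(k−j) for k = 0…5: 1, 2, 4, 8, 16, 32.
c_5 = Σ_k C(5,k)·g_1(k)·h(5−k) = 1·1·32 + 5·3·16 + 10·9·8 + 10·27·4 + 5·81·2 + 1·243·1 = 32 + 240 + 720 + 1080 + 810 + 243 = 3125.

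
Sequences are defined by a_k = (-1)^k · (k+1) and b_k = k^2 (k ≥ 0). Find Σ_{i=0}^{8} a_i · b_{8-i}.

20

This is [x^8] in the product of the two ordinary generating functions.
Σ = 1·64 − 2·49 + 3·36 − 4·25 + 5·16 − 6·9 + 7·4 − 8·1 + 9·0 = 20.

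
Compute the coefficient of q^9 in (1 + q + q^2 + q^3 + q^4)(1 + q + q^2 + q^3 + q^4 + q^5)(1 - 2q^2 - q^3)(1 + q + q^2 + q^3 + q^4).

-48

(1 + q + q^2 + q^3 + q^4) has coefficients 1,1,1,1,1 for degrees 0…4.
(1 + q + q^2 + q^3 + q^4 + q^5) has coefficients 1,1,1,1,1,1,0,0,0,0 for degrees 0…9.
Multiplying by (1 - 2q^2 - q^3) gives running coefficients 1,1,-1,-2,-2,-2,-3,-3,-1,0 for degrees 0…9.
Finally multiplying by (1 + q + q^2 + q^3 + q^4), the product of all factors after the first has coefficients 1,2,1,-1,-3,-6,-10,-12,-11,-9 for degrees 0…9.
[q^9] = 1·(-9) + 1·(-11) + 1·(-12) + 1·(-10) + 1·(-6) = -48.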